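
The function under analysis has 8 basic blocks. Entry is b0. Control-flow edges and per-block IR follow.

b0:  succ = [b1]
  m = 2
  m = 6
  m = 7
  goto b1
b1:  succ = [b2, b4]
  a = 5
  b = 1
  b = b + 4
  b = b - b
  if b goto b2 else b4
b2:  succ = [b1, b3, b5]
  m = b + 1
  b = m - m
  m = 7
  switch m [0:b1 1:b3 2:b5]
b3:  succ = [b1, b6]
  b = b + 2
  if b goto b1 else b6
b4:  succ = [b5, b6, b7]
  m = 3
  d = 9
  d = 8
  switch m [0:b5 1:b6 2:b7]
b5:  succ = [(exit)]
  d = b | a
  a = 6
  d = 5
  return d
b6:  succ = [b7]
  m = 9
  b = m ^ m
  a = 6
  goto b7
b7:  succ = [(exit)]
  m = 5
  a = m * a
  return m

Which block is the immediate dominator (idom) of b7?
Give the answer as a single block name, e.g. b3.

idom tree: b1←b0 b2←b1 b3←b2 b4←b1 b5←b1 b6←b1 b7←b1
Dom at joins:
  b1: preds {b0,b2,b3}: {b0} ∩ {b0,b1,b2} ∩ {b0,b1,b2,b3} = {b0}; idom=b0
  b5: preds {b2,b4}: {b0,b1,b2} ∩ {b0,b1,b4} = {b0,b1}; idom=b1
  b6: preds {b3,b4}: {b0,b1,b2,b3} ∩ {b0,b1,b4} = {b0,b1}; idom=b1
  b7: preds {b4,b6}: {b0,b1,b4} ∩ {b0,b1,b6} = {b0,b1}; idom=b1

idom(b7) = b1

Answer: b1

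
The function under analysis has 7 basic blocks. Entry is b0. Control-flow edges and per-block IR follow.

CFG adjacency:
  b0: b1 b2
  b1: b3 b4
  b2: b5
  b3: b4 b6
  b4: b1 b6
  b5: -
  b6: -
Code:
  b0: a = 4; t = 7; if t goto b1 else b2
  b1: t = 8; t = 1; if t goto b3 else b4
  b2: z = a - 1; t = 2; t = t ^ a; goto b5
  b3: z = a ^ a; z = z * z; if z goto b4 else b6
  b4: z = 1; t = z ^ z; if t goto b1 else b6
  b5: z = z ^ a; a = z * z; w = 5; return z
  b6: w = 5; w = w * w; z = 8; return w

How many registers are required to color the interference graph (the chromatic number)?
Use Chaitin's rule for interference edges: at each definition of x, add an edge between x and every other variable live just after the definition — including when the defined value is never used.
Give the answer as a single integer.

Answer: 3

Working:
Block summaries:
  b0: def={a,t} ue=∅
  b1: def={t} ue=∅
  b2: def={t,z} ue={a}
  b3: def={z} ue={a}
  b4: def={t,z} ue=∅
  b5: def={a,w,z} ue={a,z}
  b6: def={w,z} ue=∅

Backward fixpoint:
  live b0: ∅→{a}
  live b1: {a}→{a}
  live b2: {a}→{a,z}
  live b3: {a}→{a}
  live b4: {a}→{a}
  live b5: {a,z}→∅
  live b6: ∅→∅

Interfere edges:
  a — {t,z}
  t — {a,z}
  w — {z}
  z — {a,t,w}

Chromatic number:
  lower bound: {a,t,z} mutually conflict ⇒ χ ≥ 3
  assign a→r1 t→r2 w→r1 z→r0 — no edge inside a register ⇒ χ ≤ 3
  χ = 3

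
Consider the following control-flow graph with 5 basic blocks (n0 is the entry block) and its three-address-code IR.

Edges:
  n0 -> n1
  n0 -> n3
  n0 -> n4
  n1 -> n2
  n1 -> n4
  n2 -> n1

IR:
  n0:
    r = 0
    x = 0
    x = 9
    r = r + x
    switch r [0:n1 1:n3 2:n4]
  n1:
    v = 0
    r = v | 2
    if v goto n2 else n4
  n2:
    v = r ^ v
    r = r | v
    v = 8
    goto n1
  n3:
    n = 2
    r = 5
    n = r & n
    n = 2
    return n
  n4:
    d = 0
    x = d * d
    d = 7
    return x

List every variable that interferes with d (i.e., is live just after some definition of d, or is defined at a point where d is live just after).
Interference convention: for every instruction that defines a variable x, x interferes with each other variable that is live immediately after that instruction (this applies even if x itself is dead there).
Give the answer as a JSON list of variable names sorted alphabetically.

Per-block:
  n0: def={r,x} ue=∅
  n1: def={r,v} ue=∅
  n2: def={r,v} ue={r,v}
  n3: def={n,r} ue=∅
  n4: def={d,x} ue=∅

Liveness:
  live n0: ∅→∅
  live n1: ∅→{r,v}
  live n2: {r,v}→∅
  live n3: ∅→∅
  live n4: ∅→∅

Interference:
  d↔{x}
  n↔{r}
  r↔{n,v,x}
  v↔{r}
  x↔{d,r}

N(d) = ["x"]

Answer: ["x"]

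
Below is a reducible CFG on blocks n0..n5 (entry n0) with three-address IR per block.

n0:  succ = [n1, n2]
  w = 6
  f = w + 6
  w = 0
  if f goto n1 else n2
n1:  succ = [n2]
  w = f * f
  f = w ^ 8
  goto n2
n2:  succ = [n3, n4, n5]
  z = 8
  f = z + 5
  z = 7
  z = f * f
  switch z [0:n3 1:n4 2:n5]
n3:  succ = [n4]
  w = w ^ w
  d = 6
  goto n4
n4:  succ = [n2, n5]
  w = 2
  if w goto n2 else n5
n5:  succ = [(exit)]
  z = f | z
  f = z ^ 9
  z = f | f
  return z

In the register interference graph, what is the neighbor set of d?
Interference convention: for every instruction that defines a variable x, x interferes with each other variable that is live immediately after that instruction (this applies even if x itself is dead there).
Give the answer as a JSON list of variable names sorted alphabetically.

Answer: ["f", "z"]

Derivation:
Block summaries:
  n0 def {f,w} use ∅
  n1 def {f,w} use {f}
  n2 def {f,z} use ∅
  n3 def {d,w} use {w}
  n4 def {w} use ∅
  n5 def {f,z} use {f,z}

Liveness:
  n0 li=∅ lo={f,w}
  n1 li={f} lo={w}
  n2 li={w} lo={f,w,z}
  n3 li={f,w,z} lo={f,z}
  n4 li={f,z} lo={f,w,z}
  n5 li={f,z} lo=∅

Conflict graph:
  d: {f,z}
  f: {d,w,z}
  w: {f,z}
  z: {d,f,w}

N(d) = ["f", "z"]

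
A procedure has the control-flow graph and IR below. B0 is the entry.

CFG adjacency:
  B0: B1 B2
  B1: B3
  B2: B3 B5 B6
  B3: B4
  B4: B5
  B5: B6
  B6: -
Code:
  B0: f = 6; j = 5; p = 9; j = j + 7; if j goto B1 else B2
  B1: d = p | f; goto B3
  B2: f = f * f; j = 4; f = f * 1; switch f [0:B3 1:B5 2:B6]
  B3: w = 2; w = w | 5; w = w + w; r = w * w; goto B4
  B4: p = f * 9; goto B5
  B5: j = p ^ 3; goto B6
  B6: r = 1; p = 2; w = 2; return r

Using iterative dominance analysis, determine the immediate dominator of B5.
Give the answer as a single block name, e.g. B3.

idom tree: B1←B0 B2←B0 B3←B0 B4←B3 B5←B0 B6←B0
Dom∩ at merges:
  B3: preds {B1,B2}: {B0,B1} ∩ {B0,B2} = {B0}; idom=B0
  B5: preds {B2,B4}: {B0,B2} ∩ {B0,B3,B4} = {B0}; idom=B0
  B6: preds {B2,B5}: {B0,B2} ∩ {B0,B5} = {B0}; idom=B0

idom(B5) = B0

Answer: B0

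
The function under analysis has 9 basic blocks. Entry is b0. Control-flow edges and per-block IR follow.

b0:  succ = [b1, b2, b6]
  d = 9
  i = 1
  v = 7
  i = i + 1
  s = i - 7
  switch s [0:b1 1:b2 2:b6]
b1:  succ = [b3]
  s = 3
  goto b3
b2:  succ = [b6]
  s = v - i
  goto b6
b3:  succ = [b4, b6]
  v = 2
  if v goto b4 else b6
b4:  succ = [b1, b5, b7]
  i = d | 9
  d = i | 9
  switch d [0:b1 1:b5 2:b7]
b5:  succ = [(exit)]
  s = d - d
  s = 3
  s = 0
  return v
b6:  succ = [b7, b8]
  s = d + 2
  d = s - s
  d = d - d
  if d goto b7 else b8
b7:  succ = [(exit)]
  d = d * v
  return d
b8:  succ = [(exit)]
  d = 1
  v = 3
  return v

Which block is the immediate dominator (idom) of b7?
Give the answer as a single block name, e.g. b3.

Answer: b0

Analysis:
idom tree: b1←b0 b2←b0 b3←b1 b4←b3 b5←b4 b6←b0 b7←b0 b8←b6
Dom at joins:
  b1: preds {b0,b4}: {b0} ∩ {b0,b1,b3,b4} = {b0}; idom=b0
  b6: preds {b0,b2,b3}: {b0} ∩ {b0,b2} ∩ {b0,b1,b3} = {b0}; idom=b0
  b7: preds {b4,b6}: {b0,b1,b3,b4} ∩ {b0,b6} = {b0}; idom=b0

idom(b7) = b0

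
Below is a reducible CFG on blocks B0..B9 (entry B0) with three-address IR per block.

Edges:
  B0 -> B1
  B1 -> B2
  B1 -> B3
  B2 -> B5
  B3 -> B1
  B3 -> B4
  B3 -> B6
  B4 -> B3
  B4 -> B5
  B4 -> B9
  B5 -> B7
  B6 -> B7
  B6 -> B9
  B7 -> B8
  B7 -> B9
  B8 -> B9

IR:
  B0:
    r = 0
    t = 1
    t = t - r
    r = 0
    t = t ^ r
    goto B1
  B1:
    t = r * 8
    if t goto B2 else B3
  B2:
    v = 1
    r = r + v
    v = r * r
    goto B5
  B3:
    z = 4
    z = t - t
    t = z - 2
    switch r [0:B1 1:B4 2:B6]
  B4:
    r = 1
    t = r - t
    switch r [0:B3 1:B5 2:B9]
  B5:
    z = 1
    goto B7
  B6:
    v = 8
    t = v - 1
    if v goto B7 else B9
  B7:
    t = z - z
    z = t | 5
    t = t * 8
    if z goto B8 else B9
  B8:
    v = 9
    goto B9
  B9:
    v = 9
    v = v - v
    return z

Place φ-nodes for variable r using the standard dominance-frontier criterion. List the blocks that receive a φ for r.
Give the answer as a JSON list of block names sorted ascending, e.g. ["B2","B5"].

idom tree: B1←B0 B2←B1 B3←B1 B4←B3 B5←B1 B6←B3 B7←B1 B8←B7 B9←B1
Dom∩ at merges:
  B1: preds {B0,B3}: {B0} ∩ {B0,B1,B3} = {B0}; idom=B0
  B3: preds {B1,B4}: {B0,B1} ∩ {B0,B1,B3,B4} = {B0,B1}; idom=B1
  B5: preds {B2,B4}: {B0,B1,B2} ∩ {B0,B1,B3,B4} = {B0,B1}; idom=B1
  B7: preds {B5,B6}: {B0,B1,B5} ∩ {B0,B1,B3,B6} = {B0,B1}; idom=B1
  B9: preds {B4,B6,B7,B8}: {B0,B1,B3,B4} ∩ {B0,B1,B3,B6} ∩ {B0,B1,B7} ∩ {B0,B1,B7,B8} = {B0,B1}; idom=B1

DF walk-up:
  join B1 pred B0: · stop@B0
  join B1 pred B3: B3→B1 stop@B0
  join B3 pred B1: · stop@B1
  join B3 pred B4: B4→B3 stop@B1
  join B5 pred B2: B2 stop@B1
  join B5 pred B4: B4→B3 stop@B1
  join B7 pred B5: B5 stop@B1
  join B7 pred B6: B6→B3 stop@B1
  join B9 pred B4: B4→B3 stop@B1
  join B9 pred B6: B6→B3 stop@B1
  join B9 pred B7: B7 stop@B1
  join B9 pred B8: B8→B7 stop@B1
  B0: DF=∅
  B1: DF={B1}
  B2: DF={B5}
  B3: DF={B1,B3,B5,B7,B9}
  B4: DF={B3,B5,B9}
  B5: DF={B7}
  B6: DF={B7,B9}
  B7: DF={B9}
  B8: DF={B9}
  B9: DF=∅

φ for r: defs {B0,B2,B4}
  DF⁺ = {B1,B3,B5,B7,B9}

Answer: ["B1", "B3", "B5", "B7", "B9"]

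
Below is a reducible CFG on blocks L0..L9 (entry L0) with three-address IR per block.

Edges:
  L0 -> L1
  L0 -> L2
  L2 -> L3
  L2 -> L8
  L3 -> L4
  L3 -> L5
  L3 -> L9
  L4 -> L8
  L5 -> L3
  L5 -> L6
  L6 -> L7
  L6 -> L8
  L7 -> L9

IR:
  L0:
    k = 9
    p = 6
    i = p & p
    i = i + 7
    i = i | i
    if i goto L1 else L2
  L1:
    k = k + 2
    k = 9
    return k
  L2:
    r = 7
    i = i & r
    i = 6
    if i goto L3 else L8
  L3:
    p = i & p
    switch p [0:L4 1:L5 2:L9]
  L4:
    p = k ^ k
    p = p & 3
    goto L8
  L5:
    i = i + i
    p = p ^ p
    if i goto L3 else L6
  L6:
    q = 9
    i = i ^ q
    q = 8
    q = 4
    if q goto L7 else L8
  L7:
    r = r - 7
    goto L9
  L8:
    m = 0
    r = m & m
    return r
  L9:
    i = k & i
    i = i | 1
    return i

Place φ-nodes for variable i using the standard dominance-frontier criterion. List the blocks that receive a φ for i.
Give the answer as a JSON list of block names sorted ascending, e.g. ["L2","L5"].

Answer: ["L3", "L8", "L9"]

Derivation:
idom tree: L1←L0 L2←L0 L3←L2 L4←L3 L5←L3 L6←L5 L7←L6 L8←L2 L9←L3
Dom∩ at merges:
  L3: preds {L2,L5}: {L0,L2} ∩ {L0,L2,L3,L5} = {L0,L2}; idom=L2
  L8: preds {L2,L4,L6}: {L0,L2} ∩ {L0,L2,L3,L4} ∩ {L0,L2,L3,L5,L6} = {L0,L2}; idom=L2
  L9: preds {L3,L7}: {L0,L2,L3} ∩ {L0,L2,L3,L5,L6,L7} = {L0,L2,L3}; idom=L3

DF derivation:
  join L3 pred L2: · stop@L2
  join L3 pred L5: L5→L3 stop@L2
  join L8 pred L2: · stop@L2
  join L8 pred L4: L4→L3 stop@L2
  join L8 pred L6: L6→L5→L3 stop@L2
  join L9 pred L3: · stop@L3
  join L9 pred L7: L7→L6→L5 stop@L3
  DF(L0)=∅
  DF(L1)=∅
  DF(L2)=∅
  DF(L3)={L3,L8}
  DF(L4)={L8}
  DF(L5)={L3,L8,L9}
  DF(L6)={L8,L9}
  DF(L7)={L9}
  DF(L8)=∅
  DF(L9)=∅

φ for i: defs {L0,L2,L5,L6,L9}
  DF⁺ = {L3,L8,L9}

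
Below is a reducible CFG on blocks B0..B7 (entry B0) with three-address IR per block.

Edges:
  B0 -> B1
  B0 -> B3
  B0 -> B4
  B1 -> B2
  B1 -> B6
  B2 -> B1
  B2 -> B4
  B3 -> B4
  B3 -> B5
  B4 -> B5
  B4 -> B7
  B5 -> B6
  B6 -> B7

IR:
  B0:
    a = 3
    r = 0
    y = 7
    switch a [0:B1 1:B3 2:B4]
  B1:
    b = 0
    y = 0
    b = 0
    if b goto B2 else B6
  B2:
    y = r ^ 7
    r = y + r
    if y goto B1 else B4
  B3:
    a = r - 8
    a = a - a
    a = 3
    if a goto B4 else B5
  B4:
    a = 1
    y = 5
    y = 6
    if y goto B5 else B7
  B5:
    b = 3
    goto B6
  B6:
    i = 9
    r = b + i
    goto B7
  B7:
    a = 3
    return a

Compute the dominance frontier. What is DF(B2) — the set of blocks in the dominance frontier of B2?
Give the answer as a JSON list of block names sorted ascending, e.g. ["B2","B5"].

Answer: ["B1", "B4"]

Working:
idom tree: B1←B0 B2←B1 B3←B0 B4←B0 B5←B0 B6←B0 B7←B0
Dom at joins:
  B1: preds {B0,B2}: {B0} ∩ {B0,B1,B2} = {B0}; idom=B0
  B4: preds {B0,B2,B3}: {B0} ∩ {B0,B1,B2} ∩ {B0,B3} = {B0}; idom=B0
  B5: preds {B3,B4}: {B0,B3} ∩ {B0,B4} = {B0}; idom=B0
  B6: preds {B1,B5}: {B0,B1} ∩ {B0,B5} = {B0}; idom=B0
  B7: preds {B4,B6}: {B0,B4} ∩ {B0,B6} = {B0}; idom=B0

DF derivation:
  join B1 pred B0: · stop@B0
  join B1 pred B2: B2→B1 stop@B0
  join B4 pred B0: · stop@B0
  join B4 pred B2: B2→B1 stop@B0
  join B4 pred B3: B3 stop@B0
  join B5 pred B3: B3 stop@B0
  join B5 pred B4: B4 stop@B0
  join B6 pred B1: B1 stop@B0
  join B6 pred B5: B5 stop@B0
  join B7 pred B4: B4 stop@B0
  join B7 pred B6: B6 stop@B0
  B0: DF=∅
  B1: DF={B1,B4,B6}
  B2: DF={B1,B4}
  B3: DF={B4,B5}
  B4: DF={B5,B7}
  B5: DF={B6}
  B6: DF={B7}
  B7: DF=∅

DF(B2) = ["B1", "B4"]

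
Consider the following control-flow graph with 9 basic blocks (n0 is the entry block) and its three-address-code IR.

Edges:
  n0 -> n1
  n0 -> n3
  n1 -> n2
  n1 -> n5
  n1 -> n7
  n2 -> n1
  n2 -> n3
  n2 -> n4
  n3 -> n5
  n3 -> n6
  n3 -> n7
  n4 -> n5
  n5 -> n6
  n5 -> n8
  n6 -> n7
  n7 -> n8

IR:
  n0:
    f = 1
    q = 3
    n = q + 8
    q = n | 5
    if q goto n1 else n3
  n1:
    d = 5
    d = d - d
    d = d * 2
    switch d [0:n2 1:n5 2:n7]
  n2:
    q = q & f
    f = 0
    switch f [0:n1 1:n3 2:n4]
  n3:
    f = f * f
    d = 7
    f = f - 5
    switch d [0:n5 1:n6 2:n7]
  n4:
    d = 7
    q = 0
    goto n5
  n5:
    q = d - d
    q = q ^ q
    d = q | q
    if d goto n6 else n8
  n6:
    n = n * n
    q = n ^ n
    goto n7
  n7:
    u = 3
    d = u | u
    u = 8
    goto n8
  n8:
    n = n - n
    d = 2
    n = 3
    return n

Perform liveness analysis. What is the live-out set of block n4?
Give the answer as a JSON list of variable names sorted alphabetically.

Answer: ["d", "n"]

Analysis:
Block summaries:
  n0: def={f,n,q} ue=∅
  n1: def={d} ue=∅
  n2: def={f,q} ue={f,q}
  n3: def={d,f} ue={f}
  n4: def={d,q} ue=∅
  n5: def={d,q} ue={d}
  n6: def={n,q} ue={n}
  n7: def={d,u} ue=∅
  n8: def={d,n} ue={n}

Live sets:
  live n0: ∅→{f,n,q}
  live n1: {f,n,q}→{d,f,n,q}
  live n2: {f,n,q}→{f,n,q}
  live n3: {f,n}→{d,n}
  live n4: {n}→{d,n}
  live n5: {d,n}→{n}
  live n6: {n}→{n}
  live n7: {n}→{n}
  live n8: {n}→∅

live-out(n4) = ["d", "n"]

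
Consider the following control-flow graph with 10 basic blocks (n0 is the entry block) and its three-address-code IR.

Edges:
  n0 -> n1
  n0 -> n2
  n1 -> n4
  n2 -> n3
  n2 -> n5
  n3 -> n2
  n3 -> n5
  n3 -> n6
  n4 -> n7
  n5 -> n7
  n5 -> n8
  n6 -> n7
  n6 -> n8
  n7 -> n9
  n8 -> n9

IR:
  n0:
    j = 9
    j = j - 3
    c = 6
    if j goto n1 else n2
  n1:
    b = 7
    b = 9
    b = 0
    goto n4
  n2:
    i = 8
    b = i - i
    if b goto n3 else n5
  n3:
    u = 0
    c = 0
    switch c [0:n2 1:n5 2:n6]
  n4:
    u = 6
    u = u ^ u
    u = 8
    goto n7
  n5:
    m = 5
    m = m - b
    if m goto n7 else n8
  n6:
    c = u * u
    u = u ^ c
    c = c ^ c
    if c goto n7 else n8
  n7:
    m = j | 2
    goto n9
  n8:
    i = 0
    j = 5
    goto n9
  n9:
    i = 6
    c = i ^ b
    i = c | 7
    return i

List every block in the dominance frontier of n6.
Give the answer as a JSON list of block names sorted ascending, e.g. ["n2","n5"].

idom tree: n1←n0 n2←n0 n3←n2 n4←n1 n5←n2 n6←n3 n7←n0 n8←n2 n9←n0
Dom at joins:
  n2: preds {n0,n3}: {n0} ∩ {n0,n2,n3} = {n0}; idom=n0
  n5: preds {n2,n3}: {n0,n2} ∩ {n0,n2,n3} = {n0,n2}; idom=n2
  n7: preds {n4,n5,n6}: {n0,n1,n4} ∩ {n0,n2,n5} ∩ {n0,n2,n3,n6} = {n0}; idom=n0
  n8: preds {n5,n6}: {n0,n2,n5} ∩ {n0,n2,n3,n6} = {n0,n2}; idom=n2
  n9: preds {n7,n8}: {n0,n7} ∩ {n0,n2,n8} = {n0}; idom=n0

Frontier:
  join n2 pred n0: · stop@n0
  join n2 pred n3: n3→n2 stop@n0
  join n5 pred n2: · stop@n2
  join n5 pred n3: n3 stop@n2
  join n7 pred n4: n4→n1 stop@n0
  join n7 pred n5: n5→n2 stop@n0
  join n7 pred n6: n6→n3→n2 stop@n0
  join n8 pred n5: n5 stop@n2
  join n8 pred n6: n6→n3 stop@n2
  join n9 pred n7: n7 stop@n0
  join n9 pred n8: n8→n2 stop@n0
  DF(n0)=∅
  DF(n1)={n7}
  DF(n2)={n2,n7,n9}
  DF(n3)={n2,n5,n7,n8}
  DF(n4)={n7}
  DF(n5)={n7,n8}
  DF(n6)={n7,n8}
  DF(n7)={n9}
  DF(n8)={n9}
  DF(n9)=∅

DF(n6) = ["n7", "n8"]

Answer: ["n7", "n8"]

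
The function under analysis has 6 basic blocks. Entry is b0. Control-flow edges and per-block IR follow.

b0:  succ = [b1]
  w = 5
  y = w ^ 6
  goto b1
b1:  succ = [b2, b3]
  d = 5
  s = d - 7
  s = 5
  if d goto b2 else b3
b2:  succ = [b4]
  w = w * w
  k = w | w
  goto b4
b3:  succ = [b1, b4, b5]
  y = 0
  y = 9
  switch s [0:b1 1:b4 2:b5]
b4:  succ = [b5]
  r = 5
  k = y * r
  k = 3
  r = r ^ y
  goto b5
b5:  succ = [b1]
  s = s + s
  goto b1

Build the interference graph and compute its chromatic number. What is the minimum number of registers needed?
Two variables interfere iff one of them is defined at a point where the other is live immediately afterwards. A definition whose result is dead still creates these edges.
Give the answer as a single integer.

Answer: 5

Derivation:
Block summaries:
  b0: def={w,y} ue=∅
  b1: def={d,s} ue=∅
  b2: def={k,w} ue={w}
  b3: def={y} ue={s}
  b4: def={k,r} ue={y}
  b5: def={s} ue={s}

Live sets:
  live b0: ∅→{w,y}
  live b1: {w,y}→{s,w,y}
  live b2: {s,w,y}→{s,w,y}
  live b3: {s,w}→{s,w,y}
  live b4: {s,w,y}→{s,w,y}
  live b5: {s,w,y}→{w,y}

Interfere edges:
  d — {s,w,y}
  k — {r,s,w,y}
  r — {k,s,w,y}
  s — {d,k,r,w,y}
  w — {d,k,r,s,y}
  y — {d,k,r,s,w}

Chromatic number:
  clique {k,r,s,w,y} ⇒ need ≥ 5
  5-colouring: c0={s}  c1={w}  c2={y}  c3={d,k}  c4={r}
  χ = 5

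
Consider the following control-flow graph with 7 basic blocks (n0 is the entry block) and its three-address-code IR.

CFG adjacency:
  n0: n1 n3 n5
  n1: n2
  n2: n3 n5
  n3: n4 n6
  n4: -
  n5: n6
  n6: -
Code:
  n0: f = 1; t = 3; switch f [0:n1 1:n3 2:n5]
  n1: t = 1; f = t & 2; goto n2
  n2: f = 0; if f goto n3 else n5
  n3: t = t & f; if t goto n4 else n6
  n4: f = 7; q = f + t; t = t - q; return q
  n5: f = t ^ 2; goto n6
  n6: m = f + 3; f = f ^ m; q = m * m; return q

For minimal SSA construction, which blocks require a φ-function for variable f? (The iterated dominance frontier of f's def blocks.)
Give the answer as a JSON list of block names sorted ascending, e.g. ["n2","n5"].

Answer: ["n3", "n5", "n6"]

Derivation:
idom tree: n1←n0 n2←n1 n3←n0 n4←n3 n5←n0 n6←n0
Dom∩ at merges:
  n3: preds {n0,n2}: {n0} ∩ {n0,n1,n2} = {n0}; idom=n0
  n5: preds {n0,n2}: {n0} ∩ {n0,n1,n2} = {n0}; idom=n0
  n6: preds {n3,n5}: {n0,n3} ∩ {n0,n5} = {n0}; idom=n0

DF derivation:
  n3←n0: walk · to n0
  n3←n2: walk n2→n1 to n0
  n5←n0: walk · to n0
  n5←n2: walk n2→n1 to n0
  n6←n3: walk n3 to n0
  n6←n5: walk n5 to n0
  n0 → ∅
  n1 → {n3,n5}
  n2 → {n3,n5}
  n3 → {n6}
  n4 → ∅
  n5 → {n6}
  n6 → ∅

φ for f: defs {n0,n1,n2,n4,n5,n6}
  DF⁺ = {n3,n5,n6}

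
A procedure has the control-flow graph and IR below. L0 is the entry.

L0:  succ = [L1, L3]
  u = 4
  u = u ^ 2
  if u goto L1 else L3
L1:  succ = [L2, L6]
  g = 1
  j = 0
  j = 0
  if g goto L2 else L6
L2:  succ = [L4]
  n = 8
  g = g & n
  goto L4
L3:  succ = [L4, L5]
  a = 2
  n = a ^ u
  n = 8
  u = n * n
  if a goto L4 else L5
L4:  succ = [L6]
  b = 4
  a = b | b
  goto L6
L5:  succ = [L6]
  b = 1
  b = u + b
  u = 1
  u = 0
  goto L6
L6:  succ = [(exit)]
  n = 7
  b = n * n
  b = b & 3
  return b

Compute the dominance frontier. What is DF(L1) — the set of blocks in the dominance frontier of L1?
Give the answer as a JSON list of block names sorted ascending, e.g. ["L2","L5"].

Answer: ["L4", "L6"]

Analysis:
idom tree: L1←L0 L2←L1 L3←L0 L4←L0 L5←L3 L6←L0
Dom∩ at merges:
  L4: preds {L2,L3}: {L0,L1,L2} ∩ {L0,L3} = {L0}; idom=L0
  L6: preds {L1,L4,L5}: {L0,L1} ∩ {L0,L4} ∩ {L0,L3,L5} = {L0}; idom=L0

DF derivation:
  join L4 pred L2: L2→L1 stop@L0
  join L4 pred L3: L3 stop@L0
  join L6 pred L1: L1 stop@L0
  join L6 pred L4: L4 stop@L0
  join L6 pred L5: L5→L3 stop@L0
  L0: DF=∅
  L1: DF={L4,L6}
  L2: DF={L4}
  L3: DF={L4,L6}
  L4: DF={L6}
  L5: DF={L6}
  L6: DF=∅

DF(L1) = ["L4", "L6"]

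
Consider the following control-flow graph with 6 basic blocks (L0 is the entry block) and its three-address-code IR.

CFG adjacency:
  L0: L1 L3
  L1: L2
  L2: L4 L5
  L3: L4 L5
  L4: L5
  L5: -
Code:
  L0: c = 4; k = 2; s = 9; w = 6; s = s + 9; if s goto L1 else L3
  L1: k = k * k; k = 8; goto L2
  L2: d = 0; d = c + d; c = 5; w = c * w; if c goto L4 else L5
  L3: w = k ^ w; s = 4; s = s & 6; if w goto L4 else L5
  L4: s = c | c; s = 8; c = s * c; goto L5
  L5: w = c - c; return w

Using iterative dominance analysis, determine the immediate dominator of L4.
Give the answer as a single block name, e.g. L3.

idom tree: L1←L0 L2←L1 L3←L0 L4←L0 L5←L0
Dom∩ at merges:
  L4: preds {L2,L3}: {L0,L1,L2} ∩ {L0,L3} = {L0}; idom=L0
  L5: preds {L2,L3,L4}: {L0,L1,L2} ∩ {L0,L3} ∩ {L0,L4} = {L0}; idom=L0

idom(L4) = L0

Answer: L0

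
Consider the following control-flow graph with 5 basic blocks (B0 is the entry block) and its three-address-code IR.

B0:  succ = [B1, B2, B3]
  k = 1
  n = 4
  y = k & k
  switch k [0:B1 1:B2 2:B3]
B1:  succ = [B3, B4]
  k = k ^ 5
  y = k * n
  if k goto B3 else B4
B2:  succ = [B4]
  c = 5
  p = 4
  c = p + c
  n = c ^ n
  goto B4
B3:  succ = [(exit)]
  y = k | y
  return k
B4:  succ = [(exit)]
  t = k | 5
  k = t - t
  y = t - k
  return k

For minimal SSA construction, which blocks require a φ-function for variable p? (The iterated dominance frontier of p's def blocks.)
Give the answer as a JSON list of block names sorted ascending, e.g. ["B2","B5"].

Answer: ["B4"]

Derivation:
idom tree: B1←B0 B2←B0 B3←B0 B4←B0
Join-block Dom:
  B3: preds {B0,B1}: {B0} ∩ {B0,B1} = {B0}; idom=B0
  B4: preds {B1,B2}: {B0,B1} ∩ {B0,B2} = {B0}; idom=B0

DF walk-up:
  join B3 pred B0: · stop@B0
  join B3 pred B1: B1 stop@B0
  join B4 pred B1: B1 stop@B0
  join B4 pred B2: B2 stop@B0
  B0: DF=∅
  B1: DF={B3,B4}
  B2: DF={B4}
  B3: DF=∅
  B4: DF=∅

φ for p: defs {B2}
  DF⁺ = {B4}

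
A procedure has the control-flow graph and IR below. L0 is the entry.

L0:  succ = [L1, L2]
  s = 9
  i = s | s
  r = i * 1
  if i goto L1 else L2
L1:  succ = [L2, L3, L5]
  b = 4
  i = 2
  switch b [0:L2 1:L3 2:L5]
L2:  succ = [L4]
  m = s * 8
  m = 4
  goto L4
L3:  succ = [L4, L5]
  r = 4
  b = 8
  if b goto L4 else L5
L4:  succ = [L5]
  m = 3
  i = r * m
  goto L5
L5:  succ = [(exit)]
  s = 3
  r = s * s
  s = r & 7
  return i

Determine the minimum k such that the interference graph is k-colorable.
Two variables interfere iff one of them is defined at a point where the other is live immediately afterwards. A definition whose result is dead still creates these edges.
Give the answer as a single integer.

def/use:
  L0: def={i,r,s} ue=∅
  L1: def={b,i} ue=∅
  L2: def={m} ue={s}
  L3: def={b,r} ue=∅
  L4: def={i,m} ue={r}
  L5: def={r,s} ue={i}

Live sets:
  L0: in=∅ out={r,s}
  L1: in={r,s} out={i,r,s}
  L2: in={r,s} out={r}
  L3: in={i} out={i,r}
  L4: in={r} out={i}
  L5: in={i} out=∅

Conflict graph:
  b: {i,r,s}
  i: {b,r,s}
  m: {r}
  r: {b,i,m,s}
  s: {b,i,r}

Colouring:
  clique {b,i,r,s} ⇒ need ≥ 4
  assign b→R1 i→R2 m→R1 r→R0 s→R3 — no edge inside a register ⇒ χ ≤ 4
  χ = 4

Answer: 4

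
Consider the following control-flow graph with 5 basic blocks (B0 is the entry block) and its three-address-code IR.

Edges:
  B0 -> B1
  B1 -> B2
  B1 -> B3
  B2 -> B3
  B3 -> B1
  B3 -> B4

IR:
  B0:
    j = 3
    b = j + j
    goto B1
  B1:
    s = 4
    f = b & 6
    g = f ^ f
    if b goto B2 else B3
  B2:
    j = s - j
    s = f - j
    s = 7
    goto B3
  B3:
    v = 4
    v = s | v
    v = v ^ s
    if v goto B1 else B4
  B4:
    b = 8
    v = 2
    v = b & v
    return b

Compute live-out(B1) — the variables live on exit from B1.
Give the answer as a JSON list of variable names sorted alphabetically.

Block summaries:
  B0 def {b,j} use ∅
  B1 def {f,g,s} use {b}
  B2 def {j,s} use {f,j,s}
  B3 def {v} use {s}
  B4 def {b,v} use ∅

Live sets:
  B0: in=∅ out={b,j}
  B1: in={b,j} out={b,f,j,s}
  B2: in={b,f,j,s} out={b,j,s}
  B3: in={b,j,s} out={b,j}
  B4: in=∅ out=∅

live-out(B1) = ["b", "f", "j", "s"]

Answer: ["b", "f", "j", "s"]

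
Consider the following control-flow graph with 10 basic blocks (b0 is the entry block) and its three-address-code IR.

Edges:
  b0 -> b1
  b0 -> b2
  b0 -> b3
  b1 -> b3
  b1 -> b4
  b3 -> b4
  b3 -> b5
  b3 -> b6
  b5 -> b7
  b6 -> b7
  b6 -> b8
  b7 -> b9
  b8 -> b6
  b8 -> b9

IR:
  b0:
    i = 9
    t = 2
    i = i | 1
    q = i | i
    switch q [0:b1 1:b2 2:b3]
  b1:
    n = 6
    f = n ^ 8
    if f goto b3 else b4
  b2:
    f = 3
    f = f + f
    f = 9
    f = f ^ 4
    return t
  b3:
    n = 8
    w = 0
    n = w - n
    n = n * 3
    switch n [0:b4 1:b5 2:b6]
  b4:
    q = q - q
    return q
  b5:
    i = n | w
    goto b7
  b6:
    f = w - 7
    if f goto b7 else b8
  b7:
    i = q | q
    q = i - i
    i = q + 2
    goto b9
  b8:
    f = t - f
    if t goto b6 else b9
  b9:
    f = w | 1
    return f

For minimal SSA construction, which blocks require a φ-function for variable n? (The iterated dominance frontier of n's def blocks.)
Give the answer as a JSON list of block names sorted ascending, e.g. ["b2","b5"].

idom tree: b1←b0 b2←b0 b3←b0 b4←b0 b5←b3 b6←b3 b7←b3 b8←b6 b9←b3
Join-block Dom:
  b3: preds {b0,b1}: {b0} ∩ {b0,b1} = {b0}; idom=b0
  b4: preds {b1,b3}: {b0,b1} ∩ {b0,b3} = {b0}; idom=b0
  b6: preds {b3,b8}: {b0,b3} ∩ {b0,b3,b6,b8} = {b0,b3}; idom=b3
  b7: preds {b5,b6}: {b0,b3,b5} ∩ {b0,b3,b6} = {b0,b3}; idom=b3
  b9: preds {b7,b8}: {b0,b3,b7} ∩ {b0,b3,b6,b8} = {b0,b3}; idom=b3

Frontier:
  join b3 pred b0: · stop@b0
  join b3 pred b1: b1 stop@b0
  join b4 pred b1: b1 stop@b0
  join b4 pred b3: b3 stop@b0
  join b6 pred b3: · stop@b3
  join b6 pred b8: b8→b6 stop@b3
  join b7 pred b5: b5 stop@b3
  join b7 pred b6: b6 stop@b3
  join b9 pred b7: b7 stop@b3
  join b9 pred b8: b8→b6 stop@b3
  DF(b0)=∅
  DF(b1)={b3,b4}
  DF(b2)=∅
  DF(b3)={b4}
  DF(b4)=∅
  DF(b5)={b7}
  DF(b6)={b6,b7,b9}
  DF(b7)={b9}
  DF(b8)={b6,b9}
  DF(b9)=∅

φ for n: defs {b1,b3}
  DF⁺ = {b3,b4}

Answer: ["b3", "b4"]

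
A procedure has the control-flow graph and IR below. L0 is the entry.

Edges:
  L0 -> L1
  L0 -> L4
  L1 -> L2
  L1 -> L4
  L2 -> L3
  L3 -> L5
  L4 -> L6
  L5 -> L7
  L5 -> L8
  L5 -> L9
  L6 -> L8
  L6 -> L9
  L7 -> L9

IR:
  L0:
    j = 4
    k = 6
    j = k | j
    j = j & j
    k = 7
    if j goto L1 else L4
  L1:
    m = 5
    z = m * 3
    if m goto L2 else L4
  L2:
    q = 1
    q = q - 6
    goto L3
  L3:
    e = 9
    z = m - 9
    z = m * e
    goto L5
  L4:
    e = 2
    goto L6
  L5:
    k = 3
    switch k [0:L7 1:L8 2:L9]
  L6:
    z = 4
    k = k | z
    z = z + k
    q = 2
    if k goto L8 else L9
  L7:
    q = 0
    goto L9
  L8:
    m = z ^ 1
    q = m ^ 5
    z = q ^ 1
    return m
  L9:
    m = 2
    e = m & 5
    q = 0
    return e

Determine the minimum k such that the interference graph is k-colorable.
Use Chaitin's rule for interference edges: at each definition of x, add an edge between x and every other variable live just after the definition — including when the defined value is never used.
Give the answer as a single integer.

Per-block:
  L0: {j,k} / ∅
  L1: {m,z} / ∅
  L2: {q} / ∅
  L3: {e,z} / {m}
  L4: {e} / ∅
  L5: {k} / ∅
  L6: {k,q,z} / {k}
  L7: {q} / ∅
  L8: {m,q,z} / {z}
  L9: {e,m,q} / ∅

Liveness:
  L0 li=∅ lo={k}
  L1 li={k} lo={k,m}
  L2 li={m} lo={m}
  L3 li={m} lo={z}
  L4 li={k} lo={k}
  L5 li={z} lo={z}
  L6 li={k} lo={z}
  L7 li=∅ lo=∅
  L8 li={z} lo=∅
  L9 li=∅ lo=∅

Interfere edges:
  e↔{k,m,q,z}
  j↔{k}
  k↔{e,j,m,q,z}
  m↔{e,k,q,z}
  q↔{e,k,m,z}
  z↔{e,k,m,q}

Chromatic number:
  {e,k,m,q,z} pairwise interfere (5-clique) ⇒ χ ≥ 5
  assign e→r1 j→r1 k→r0 m→r2 q→r3 z→r4 — no edge inside a register ⇒ χ ≤ 5
  χ = 5

Answer: 5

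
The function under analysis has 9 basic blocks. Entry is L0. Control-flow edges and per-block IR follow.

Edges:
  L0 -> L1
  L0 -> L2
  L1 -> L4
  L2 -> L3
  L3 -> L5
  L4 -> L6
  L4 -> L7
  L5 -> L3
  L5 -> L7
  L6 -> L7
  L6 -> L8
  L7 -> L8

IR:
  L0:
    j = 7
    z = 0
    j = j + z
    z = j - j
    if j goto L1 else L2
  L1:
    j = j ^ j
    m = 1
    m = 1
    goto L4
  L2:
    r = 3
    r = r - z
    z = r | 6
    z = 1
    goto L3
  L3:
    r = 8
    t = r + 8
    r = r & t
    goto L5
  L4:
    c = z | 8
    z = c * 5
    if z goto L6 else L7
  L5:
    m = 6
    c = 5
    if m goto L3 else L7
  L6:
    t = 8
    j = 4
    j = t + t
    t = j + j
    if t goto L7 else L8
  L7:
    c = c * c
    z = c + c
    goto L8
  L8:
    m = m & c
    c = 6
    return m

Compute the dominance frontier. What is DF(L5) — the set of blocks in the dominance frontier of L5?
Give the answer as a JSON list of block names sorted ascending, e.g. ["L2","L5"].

idom tree: L1←L0 L2←L0 L3←L2 L4←L1 L5←L3 L6←L4 L7←L0 L8←L0
Dom at joins:
  L3: preds {L2,L5}: {L0,L2} ∩ {L0,L2,L3,L5} = {L0,L2}; idom=L2
  L7: preds {L4,L5,L6}: {L0,L1,L4} ∩ {L0,L2,L3,L5} ∩ {L0,L1,L4,L6} = {L0}; idom=L0
  L8: preds {L6,L7}: {L0,L1,L4,L6} ∩ {L0,L7} = {L0}; idom=L0

DF walk-up:
  join L3 pred L2: · stop@L2
  join L3 pred L5: L5→L3 stop@L2
  join L7 pred L4: L4→L1 stop@L0
  join L7 pred L5: L5→L3→L2 stop@L0
  join L7 pred L6: L6→L4→L1 stop@L0
  join L8 pred L6: L6→L4→L1 stop@L0
  join L8 pred L7: L7 stop@L0
  L0 → ∅
  L1 → {L7,L8}
  L2 → {L7}
  L3 → {L3,L7}
  L4 → {L7,L8}
  L5 → {L3,L7}
  L6 → {L7,L8}
  L7 → {L8}
  L8 → ∅

DF(L5) = ["L3", "L7"]

Answer: ["L3", "L7"]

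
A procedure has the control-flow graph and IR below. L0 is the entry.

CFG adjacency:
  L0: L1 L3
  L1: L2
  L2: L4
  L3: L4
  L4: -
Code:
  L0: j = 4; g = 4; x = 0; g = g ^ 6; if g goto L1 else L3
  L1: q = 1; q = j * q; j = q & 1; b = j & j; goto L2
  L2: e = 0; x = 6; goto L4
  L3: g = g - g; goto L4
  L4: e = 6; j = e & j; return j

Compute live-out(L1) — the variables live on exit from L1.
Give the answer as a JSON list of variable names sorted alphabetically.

Block summaries:
  L0: def={g,j,x} ue=∅
  L1: def={b,j,q} ue={j}
  L2: def={e,x} ue=∅
  L3: def={g} ue={g}
  L4: def={e,j} ue={j}

Liveness:
  L0: in=∅ out={g,j}
  L1: in={j} out={j}
  L2: in={j} out={j}
  L3: in={g,j} out={j}
  L4: in={j} out=∅

live-out(L1) = ["j"]

Answer: ["j"]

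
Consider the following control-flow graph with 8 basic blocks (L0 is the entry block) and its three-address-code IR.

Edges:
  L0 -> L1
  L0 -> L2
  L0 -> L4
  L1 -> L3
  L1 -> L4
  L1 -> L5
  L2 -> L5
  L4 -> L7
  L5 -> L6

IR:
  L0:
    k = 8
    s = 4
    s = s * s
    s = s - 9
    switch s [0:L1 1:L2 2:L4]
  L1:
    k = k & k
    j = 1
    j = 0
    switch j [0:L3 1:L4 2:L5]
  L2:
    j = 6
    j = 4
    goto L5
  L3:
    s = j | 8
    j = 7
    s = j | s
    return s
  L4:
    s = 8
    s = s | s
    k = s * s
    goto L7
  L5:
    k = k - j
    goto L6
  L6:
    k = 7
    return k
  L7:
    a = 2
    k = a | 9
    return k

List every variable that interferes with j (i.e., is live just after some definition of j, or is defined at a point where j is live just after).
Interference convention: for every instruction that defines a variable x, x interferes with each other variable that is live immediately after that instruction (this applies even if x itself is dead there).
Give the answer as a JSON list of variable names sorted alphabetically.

Per-block:
  L0: {k,s} / ∅
  L1: {j,k} / {k}
  L2: {j} / ∅
  L3: {j,s} / {j}
  L4: {k,s} / ∅
  L5: {k} / {j,k}
  L6: {k} / ∅
  L7: {a,k} / ∅

Live sets:
  L0 li=∅ lo={k}
  L1 li={k} lo={j,k}
  L2 li={k} lo={j,k}
  L3 li={j} lo=∅
  L4 li=∅ lo=∅
  L5 li={j,k} lo=∅
  L6 li=∅ lo=∅
  L7 li=∅ lo=∅

Conflict graph:
  a: ∅
  j: {k,s}
  k: {j,s}
  s: {j,k}

N(j) = ["k", "s"]

Answer: ["k", "s"]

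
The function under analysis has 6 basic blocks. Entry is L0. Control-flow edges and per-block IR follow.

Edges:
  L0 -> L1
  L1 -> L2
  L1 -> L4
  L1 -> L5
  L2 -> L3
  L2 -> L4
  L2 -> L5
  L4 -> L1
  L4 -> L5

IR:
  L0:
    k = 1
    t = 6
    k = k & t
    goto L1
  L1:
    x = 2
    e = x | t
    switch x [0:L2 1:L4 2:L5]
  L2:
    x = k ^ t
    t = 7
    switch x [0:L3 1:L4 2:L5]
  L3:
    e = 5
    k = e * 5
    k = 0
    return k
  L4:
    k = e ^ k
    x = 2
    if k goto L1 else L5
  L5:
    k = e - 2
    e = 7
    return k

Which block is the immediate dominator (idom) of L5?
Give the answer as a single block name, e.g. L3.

Answer: L1

Working:
idom tree: L1←L0 L2←L1 L3←L2 L4←L1 L5←L1
Dom∩ at merges:
  L1: preds {L0,L4}: {L0} ∩ {L0,L1,L4} = {L0}; idom=L0
  L4: preds {L1,L2}: {L0,L1} ∩ {L0,L1,L2} = {L0,L1}; idom=L1
  L5: preds {L1,L2,L4}: {L0,L1} ∩ {L0,L1,L2} ∩ {L0,L1,L4} = {L0,L1}; idom=L1

idom(L5) = L1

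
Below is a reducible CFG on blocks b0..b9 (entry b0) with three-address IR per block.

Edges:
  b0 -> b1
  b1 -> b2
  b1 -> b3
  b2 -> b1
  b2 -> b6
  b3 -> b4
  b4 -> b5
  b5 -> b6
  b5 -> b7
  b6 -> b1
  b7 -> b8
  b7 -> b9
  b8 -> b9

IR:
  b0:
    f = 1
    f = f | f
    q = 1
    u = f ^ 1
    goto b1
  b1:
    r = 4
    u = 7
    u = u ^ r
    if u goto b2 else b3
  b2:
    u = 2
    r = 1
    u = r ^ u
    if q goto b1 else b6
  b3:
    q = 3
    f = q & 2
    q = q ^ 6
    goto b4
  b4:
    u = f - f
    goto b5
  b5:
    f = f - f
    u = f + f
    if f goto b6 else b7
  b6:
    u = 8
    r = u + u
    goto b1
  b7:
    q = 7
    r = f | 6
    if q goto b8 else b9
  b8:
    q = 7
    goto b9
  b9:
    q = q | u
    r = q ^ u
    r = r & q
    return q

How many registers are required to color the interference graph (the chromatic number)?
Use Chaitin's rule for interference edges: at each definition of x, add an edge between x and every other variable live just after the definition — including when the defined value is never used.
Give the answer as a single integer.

Answer: 3

Derivation:
Block summaries:
  b0 def {f,q,u} use ∅
  b1 def {r,u} use ∅
  b2 def {r,u} use {q}
  b3 def {f,q} use ∅
  b4 def {u} use {f}
  b5 def {f,u} use {f}
  b6 def {r,u} use ∅
  b7 def {q,r} use {f}
  b8 def {q} use ∅
  b9 def {q,r} use {q,u}

Liveness:
  live b0: ∅→{q}
  live b1: {q}→{q}
  live b2: {q}→{q}
  live b3: ∅→{f,q}
  live b4: {f,q}→{f,q}
  live b5: {f,q}→{f,q,u}
  live b6: {q}→{q}
  live b7: {f,u}→{q,u}
  live b8: {u}→{q,u}
  live b9: {q,u}→∅

Interference:
  f — {q,u}
  q — {f,r,u}
  r — {q,u}
  u — {f,q,r}

Registers:
  clique {f,q,u} ⇒ need ≥ 3
  3-colouring: r0={q}  r1={u}  r2={f,r}
  χ = 3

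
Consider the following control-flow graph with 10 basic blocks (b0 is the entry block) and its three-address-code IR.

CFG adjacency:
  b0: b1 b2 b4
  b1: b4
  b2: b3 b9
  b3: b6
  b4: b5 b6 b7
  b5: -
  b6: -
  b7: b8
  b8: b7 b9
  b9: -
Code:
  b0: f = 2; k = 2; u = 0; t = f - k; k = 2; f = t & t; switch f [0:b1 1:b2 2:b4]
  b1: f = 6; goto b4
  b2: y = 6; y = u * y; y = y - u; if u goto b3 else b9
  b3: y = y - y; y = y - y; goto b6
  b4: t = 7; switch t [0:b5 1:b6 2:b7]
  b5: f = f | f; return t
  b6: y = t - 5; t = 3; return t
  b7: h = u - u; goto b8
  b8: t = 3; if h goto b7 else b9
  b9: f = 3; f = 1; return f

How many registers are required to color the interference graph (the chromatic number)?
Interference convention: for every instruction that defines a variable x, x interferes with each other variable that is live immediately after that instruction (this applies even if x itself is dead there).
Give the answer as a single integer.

Per-block:
  b0: def={f,k,t,u} ue=∅
  b1: def={f} ue=∅
  b2: def={y} ue={u}
  b3: def={y} ue={y}
  b4: def={t} ue=∅
  b5: def={f} ue={f,t}
  b6: def={t,y} ue={t}
  b7: def={h} ue={u}
  b8: def={t} ue={h}
  b9: def={f} ue=∅

Liveness:
  live b0: ∅→{f,t,u}
  live b1: {u}→{f,u}
  live b2: {t,u}→{t,y}
  live b3: {t,y}→{t}
  live b4: {f,u}→{f,t,u}
  live b5: {f,t}→∅
  live b6: {t}→∅
  live b7: {u}→{h,u}
  live b8: {h,u}→{u}
  live b9: ∅→∅

Interfere edges:
  f: {k,t,u}
  h: {t,u}
  k: {f,t,u}
  t: {f,h,k,u,y}
  u: {f,h,k,t,y}
  y: {t,u}

Chromatic number:
  lower bound: {f,k,t,u} mutually conflict ⇒ χ ≥ 4
  4-colouring: R0={t}  R1={u}  R2={f,h,y}  R3={k}
  χ = 4

Answer: 4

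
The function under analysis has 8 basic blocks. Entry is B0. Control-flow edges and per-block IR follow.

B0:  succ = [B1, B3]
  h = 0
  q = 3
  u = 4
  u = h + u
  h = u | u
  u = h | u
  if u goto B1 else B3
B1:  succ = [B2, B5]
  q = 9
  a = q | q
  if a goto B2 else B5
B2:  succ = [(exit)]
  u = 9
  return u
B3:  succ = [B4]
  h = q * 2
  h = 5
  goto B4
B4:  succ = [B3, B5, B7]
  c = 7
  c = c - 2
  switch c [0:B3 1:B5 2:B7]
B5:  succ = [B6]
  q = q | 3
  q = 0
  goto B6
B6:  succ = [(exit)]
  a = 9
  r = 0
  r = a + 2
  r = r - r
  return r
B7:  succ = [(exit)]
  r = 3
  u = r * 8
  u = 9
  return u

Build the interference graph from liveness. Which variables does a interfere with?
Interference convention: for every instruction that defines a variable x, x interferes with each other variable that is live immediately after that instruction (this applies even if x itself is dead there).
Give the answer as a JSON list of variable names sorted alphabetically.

def/use:
  B0: def={h,q,u} ue=∅
  B1: def={a,q} ue=∅
  B2: def={u} ue=∅
  B3: def={h} ue={q}
  B4: def={c} ue=∅
  B5: def={q} ue={q}
  B6: def={a,r} ue=∅
  B7: def={r,u} ue=∅

Backward fixpoint:
  live B0: ∅→{q}
  live B1: ∅→{q}
  live B2: ∅→∅
  live B3: {q}→{q}
  live B4: {q}→{q}
  live B5: {q}→∅
  live B6: ∅→∅
  live B7: ∅→∅

Interference:
  a↔{q,r}
  c↔{q}
  h↔{q,u}
  q↔{a,c,h,u}
  r↔{a}
  u↔{h,q}

N(a) = ["q", "r"]

Answer: ["q", "r"]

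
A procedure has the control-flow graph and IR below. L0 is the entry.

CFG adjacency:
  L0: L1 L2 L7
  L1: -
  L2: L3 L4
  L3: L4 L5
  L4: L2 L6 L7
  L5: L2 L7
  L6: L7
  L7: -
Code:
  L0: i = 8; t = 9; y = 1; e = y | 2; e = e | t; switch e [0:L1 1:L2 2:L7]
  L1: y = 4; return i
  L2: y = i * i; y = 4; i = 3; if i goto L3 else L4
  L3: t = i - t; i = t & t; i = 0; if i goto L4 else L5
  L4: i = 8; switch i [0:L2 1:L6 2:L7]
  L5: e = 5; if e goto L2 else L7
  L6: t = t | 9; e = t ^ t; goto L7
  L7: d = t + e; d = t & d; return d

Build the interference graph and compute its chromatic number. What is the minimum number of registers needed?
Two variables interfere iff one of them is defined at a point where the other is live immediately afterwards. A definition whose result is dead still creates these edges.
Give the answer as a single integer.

Per-block:
  L0: def={e,i,t,y} ue=∅
  L1: def={y} ue={i}
  L2: def={i,y} ue={i}
  L3: def={i,t} ue={i,t}
  L4: def={i} ue=∅
  L5: def={e} ue=∅
  L6: def={e,t} ue={t}
  L7: def={d} ue={e,t}

Live sets:
  live L0: ∅→{e,i,t}
  live L1: {i}→∅
  live L2: {e,i,t}→{e,i,t}
  live L3: {e,i,t}→{e,i,t}
  live L4: {e,t}→{e,i,t}
  live L5: {i,t}→{e,i,t}
  live L6: {t}→{e,t}
  live L7: {e,t}→∅

Interfere edges:
  d: {t}
  e: {i,t,y}
  i: {e,t,y}
  t: {d,e,i,y}
  y: {e,i,t}

Chromatic number:
  {e,i,t,y} pairwise interfere (4-clique) ⇒ χ ≥ 4
  4-colouring: R0={t}  R1={d,e}  R2={i}  R3={y}
  χ = 4

Answer: 4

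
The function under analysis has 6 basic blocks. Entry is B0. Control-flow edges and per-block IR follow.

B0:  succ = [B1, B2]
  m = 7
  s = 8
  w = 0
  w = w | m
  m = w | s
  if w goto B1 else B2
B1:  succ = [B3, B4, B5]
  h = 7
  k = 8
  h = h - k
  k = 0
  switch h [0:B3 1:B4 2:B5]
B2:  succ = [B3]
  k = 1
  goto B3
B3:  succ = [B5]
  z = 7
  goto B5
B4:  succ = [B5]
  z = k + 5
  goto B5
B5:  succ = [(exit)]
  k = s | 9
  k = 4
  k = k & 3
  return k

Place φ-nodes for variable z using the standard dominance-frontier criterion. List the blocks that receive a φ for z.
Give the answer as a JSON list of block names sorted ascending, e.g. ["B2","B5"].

Answer: ["B5"]

Derivation:
idom tree: B1←B0 B2←B0 B3←B0 B4←B1 B5←B0
Dom∩ at merges:
  B3: preds {B1,B2}: {B0,B1} ∩ {B0,B2} = {B0}; idom=B0
  B5: preds {B1,B3,B4}: {B0,B1} ∩ {B0,B3} ∩ {B0,B1,B4} = {B0}; idom=B0

DF derivation:
  join B3 pred B1: B1 stop@B0
  join B3 pred B2: B2 stop@B0
  join B5 pred B1: B1 stop@B0
  join B5 pred B3: B3 stop@B0
  join B5 pred B4: B4→B1 stop@B0
  DF(B0)=∅
  DF(B1)={B3,B5}
  DF(B2)={B3}
  DF(B3)={B5}
  DF(B4)={B5}
  DF(B5)=∅

φ for z: defs {B3,B4}
  DF⁺ = {B5}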